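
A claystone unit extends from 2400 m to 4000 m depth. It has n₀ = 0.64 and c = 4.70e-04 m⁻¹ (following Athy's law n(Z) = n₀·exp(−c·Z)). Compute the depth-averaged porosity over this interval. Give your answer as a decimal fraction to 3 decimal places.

0.146

Working in km (1 km = 1000 m; c in km⁻¹ = c in m⁻¹ × 1000):
⟨n⟩ = (1/(Z₂−Z₁)) ∫ n₀ e^(−cZ) dZ = n₀·(e^(−c·Z₁) − e^(−c·Z₂)) / (c·(Z₂−Z₁))
e^(−0.47×2.4) = 0.3237; e^(−0.47×4) = 0.1526
⟨n⟩ = 0.64 × (0.3237 − 0.1526) / (0.47 × 1.6) = 0.64 × 0.2275 = 0.1456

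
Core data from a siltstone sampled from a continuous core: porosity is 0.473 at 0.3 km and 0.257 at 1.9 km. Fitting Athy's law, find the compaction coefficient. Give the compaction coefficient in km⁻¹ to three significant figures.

0.381 km⁻¹

Athy: phi(Z) = phi₀ e^(−cZ) ⇒ phi₁/phi₂ = e^{c(Z₂−Z₁)} ⇒ c = ln(phi₁/phi₂)/(Z₂−Z₁)
c = ln(0.473/0.257) / (1.9 − 0.3) = ln(1.84) / 1.6 = 0.6100 / 1.6 = 0.3813 km⁻¹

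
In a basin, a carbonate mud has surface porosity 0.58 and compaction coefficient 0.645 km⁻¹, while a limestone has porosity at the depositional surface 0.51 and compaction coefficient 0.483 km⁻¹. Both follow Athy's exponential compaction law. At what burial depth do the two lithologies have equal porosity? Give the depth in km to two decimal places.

Set n₀ₐ e^(−cₐZ) = n₀ᵦ e^(−cᵦZ) ⇒ ln(n₀ₐ/n₀ᵦ) = (cₐ − cᵦ)·Z
Z = ln(0.58/0.51) / (0.645 − 0.483) = 0.1286 / 0.162 = 0.794 km

0.79 km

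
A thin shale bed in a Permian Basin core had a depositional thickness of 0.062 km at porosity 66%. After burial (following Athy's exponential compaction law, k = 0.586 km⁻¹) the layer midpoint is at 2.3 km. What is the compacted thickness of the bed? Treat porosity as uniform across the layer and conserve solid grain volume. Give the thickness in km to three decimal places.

Porosity at 2.3 km: n = 0.66·exp(−0.586×2.3) = 0.1715
Solid-volume conservation: h(1−n) = h₀(1−n₀) ⇒ h = h₀·(1−n₀)/(1−n)
h = 0.062 × (1 − 0.66)/(1 − 0.1715) = 0.062 × 0.4104 = 0.0254 km

0.025 km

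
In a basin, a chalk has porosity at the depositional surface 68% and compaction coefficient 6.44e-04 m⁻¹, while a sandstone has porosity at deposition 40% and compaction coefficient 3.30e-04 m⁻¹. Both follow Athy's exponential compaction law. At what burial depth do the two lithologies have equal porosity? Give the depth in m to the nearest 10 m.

Working in km (1 km = 1000 m; k in km⁻¹ = k in m⁻¹ × 1000):
Set phi₀ₐ e^(−kₐz) = phi₀ᵦ e^(−kᵦz) ⇒ ln(phi₀ₐ/phi₀ᵦ) = (kₐ − kᵦ)·z
z = ln(0.68/0.4) / (0.644 − 0.33) = 0.5306 / 0.314 = 1.690 km

1690 m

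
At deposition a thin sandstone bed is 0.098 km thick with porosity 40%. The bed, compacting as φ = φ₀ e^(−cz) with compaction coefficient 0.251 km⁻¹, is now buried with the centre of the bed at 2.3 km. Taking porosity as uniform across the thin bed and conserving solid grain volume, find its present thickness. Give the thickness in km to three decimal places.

Porosity at 2.3 km: φ = 0.4·exp(−0.251×2.3) = 0.2246
Solid-volume conservation: h(1−φ) = h₀(1−φ₀) ⇒ h = h₀·(1−φ₀)/(1−φ)
h = 0.098 × (1 − 0.4)/(1 − 0.2246) = 0.098 × 0.7738 = 0.0758 km

0.076 km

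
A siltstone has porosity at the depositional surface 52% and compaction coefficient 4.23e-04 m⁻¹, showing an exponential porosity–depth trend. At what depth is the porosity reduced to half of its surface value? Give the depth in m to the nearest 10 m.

1640 m

Working in km (1 km = 1000 m; β in km⁻¹ = β in m⁻¹ × 1000):
φ/φ₀ = 1/2 ⇒ exp(−β·Z) = 1/2 ⇒ Z = ln(2) / β
Z = 0.6931 / 0.423 = 1.639 km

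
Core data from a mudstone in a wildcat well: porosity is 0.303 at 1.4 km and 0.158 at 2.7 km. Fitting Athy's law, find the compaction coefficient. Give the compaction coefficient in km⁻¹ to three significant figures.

0.501 km⁻¹

Athy: phi(d) = phi₀ e^(−kd) ⇒ phi₁/phi₂ = e^{k(d₂−d₁)} ⇒ k = ln(phi₁/phi₂)/(d₂−d₁)
k = ln(0.303/0.158) / (2.7 − 1.4) = ln(1.918) / 1.3 = 0.6511 / 1.3 = 0.5009 km⁻¹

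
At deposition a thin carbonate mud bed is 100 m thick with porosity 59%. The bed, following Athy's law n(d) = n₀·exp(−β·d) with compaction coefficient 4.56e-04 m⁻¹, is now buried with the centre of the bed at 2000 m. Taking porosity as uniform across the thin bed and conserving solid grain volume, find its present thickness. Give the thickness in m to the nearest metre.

Working in km (1 km = 1000 m; β in km⁻¹ = β in m⁻¹ × 1000):
Porosity at 2 km: n = 0.59·exp(−0.456×2) = 0.2370
Solid-volume conservation: h(1−n) = h₀(1−n₀) ⇒ h = h₀·(1−n₀)/(1−n)
h = 0.1 × (1 − 0.59)/(1 − 0.2370) = 0.1 × 0.5374 = 0.0537 km

54 m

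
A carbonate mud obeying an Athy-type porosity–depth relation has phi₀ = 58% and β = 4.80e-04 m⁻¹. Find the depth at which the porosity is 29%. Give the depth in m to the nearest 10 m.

Working in km (1 km = 1000 m; β in km⁻¹ = β in m⁻¹ × 1000):
Invert Athy's law: d = ln(phi₀/phi) / β
d = ln(0.58/0.29) / 0.48 = ln(2) / 0.48 = 0.6931 / 0.48 = 1.444 km

1440 m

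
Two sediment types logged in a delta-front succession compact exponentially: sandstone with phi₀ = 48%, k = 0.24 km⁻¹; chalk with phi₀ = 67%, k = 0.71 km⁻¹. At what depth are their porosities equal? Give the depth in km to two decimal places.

0.71 km

Set phi₀ₐ e^(−kₐZ) = phi₀ᵦ e^(−kᵦZ) ⇒ ln(phi₀ₐ/phi₀ᵦ) = (kₐ − kᵦ)·Z
Z = ln(0.48/0.67) / (0.24 − 0.71) = -0.3335 / -0.47 = 0.710 km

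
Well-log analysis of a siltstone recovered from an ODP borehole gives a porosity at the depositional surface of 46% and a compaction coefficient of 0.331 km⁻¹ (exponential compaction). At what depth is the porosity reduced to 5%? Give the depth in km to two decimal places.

Invert Athy's law: d = ln(n₀/n) / β
d = ln(0.46/0.05) / 0.331 = ln(9.2) / 0.331 = 2.2192 / 0.331 = 6.705 km

6.70 km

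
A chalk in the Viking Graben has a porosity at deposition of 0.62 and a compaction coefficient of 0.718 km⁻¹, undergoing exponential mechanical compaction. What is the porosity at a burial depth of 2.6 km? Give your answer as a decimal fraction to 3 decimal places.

φ = φ₀·exp(−β·Z) = 0.62 × exp(−0.718 × 2.6) = 0.62 × exp(−1.867)
  = 0.62 × 0.1546 = 0.0959

0.096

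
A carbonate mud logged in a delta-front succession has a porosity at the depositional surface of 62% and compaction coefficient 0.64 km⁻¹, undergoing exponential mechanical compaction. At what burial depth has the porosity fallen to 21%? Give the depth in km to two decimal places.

1.69 km

Invert Athy's law: d = ln(n₀/n) / c
d = ln(0.62/0.21) / 0.64 = ln(2.952) / 0.64 = 1.0826 / 0.64 = 1.692 km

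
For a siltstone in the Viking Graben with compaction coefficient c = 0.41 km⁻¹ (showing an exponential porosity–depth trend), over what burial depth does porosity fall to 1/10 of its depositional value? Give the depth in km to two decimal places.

5.62 km

phi/phi₀ = 1/10 ⇒ exp(−c·z) = 1/10 ⇒ z = ln(10) / c
z = 2.3026 / 0.41 = 5.616 km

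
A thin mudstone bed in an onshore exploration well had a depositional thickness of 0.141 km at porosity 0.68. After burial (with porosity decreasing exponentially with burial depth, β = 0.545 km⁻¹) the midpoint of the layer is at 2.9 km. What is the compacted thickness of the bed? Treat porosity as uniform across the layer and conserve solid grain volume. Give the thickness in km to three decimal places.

0.052 km

Porosity at 2.9 km: φ = 0.68·exp(−0.545×2.9) = 0.1400
Solid-volume conservation: h(1−φ) = h₀(1−φ₀) ⇒ h = h₀·(1−φ₀)/(1−φ)
h = 0.141 × (1 − 0.68)/(1 − 0.1400) = 0.141 × 0.3721 = 0.0525 km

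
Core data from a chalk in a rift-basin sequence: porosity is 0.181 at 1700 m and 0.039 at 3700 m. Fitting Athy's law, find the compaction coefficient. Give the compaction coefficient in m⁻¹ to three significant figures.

0.000767 m⁻¹

Working in km (1 km = 1000 m; k in km⁻¹ = k in m⁻¹ × 1000):
Athy: n(Z) = n₀ e^(−kZ) ⇒ n₁/n₂ = e^{k(Z₂−Z₁)} ⇒ k = ln(n₁/n₂)/(Z₂−Z₁)
k = ln(0.181/0.039) / (3.7 − 1.7) = ln(4.641) / 2 = 1.5349 / 2 = 0.7675 km⁻¹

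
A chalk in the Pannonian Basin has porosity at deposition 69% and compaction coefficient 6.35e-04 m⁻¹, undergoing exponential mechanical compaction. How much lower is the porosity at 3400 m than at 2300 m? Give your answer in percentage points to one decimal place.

8.1 percentage points

Working in km (1 km = 1000 m; k in km⁻¹ = k in m⁻¹ × 1000):
phi(2.3) = 0.69·e^(−0.635×2.3) = 0.1602
phi(3.4) = 0.69·e^(−0.635×3.4) = 0.0797
Δphi = 0.1602 − 0.0797 = 0.0805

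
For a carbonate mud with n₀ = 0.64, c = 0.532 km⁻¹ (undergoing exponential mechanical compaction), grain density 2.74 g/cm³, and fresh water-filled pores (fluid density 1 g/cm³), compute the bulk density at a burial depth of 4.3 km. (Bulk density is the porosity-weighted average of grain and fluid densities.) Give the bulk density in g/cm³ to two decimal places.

2.63 g/cm³

Porosity at depth: n = 0.64·exp(−0.532×4.3) = 0.64×0.1015 = 0.0650
Bulk density: ρ_b = (1−n)ρ_g + n·ρ_f = 0.9350×2.74 + 0.0650×1
       = 2.562 + 0.065 = 2.627 g/cm³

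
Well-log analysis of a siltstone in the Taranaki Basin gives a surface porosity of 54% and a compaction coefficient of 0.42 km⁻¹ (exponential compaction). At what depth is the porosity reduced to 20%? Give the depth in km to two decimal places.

Invert Athy's law: Z = ln(n₀/n) / c
Z = ln(0.54/0.2) / 0.42 = ln(2.7) / 0.42 = 0.9933 / 0.42 = 2.365 km

2.36 km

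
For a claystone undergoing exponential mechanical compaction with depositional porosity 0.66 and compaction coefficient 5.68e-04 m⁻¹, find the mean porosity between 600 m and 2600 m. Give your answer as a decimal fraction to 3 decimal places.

Working in km (1 km = 1000 m; β in km⁻¹ = β in m⁻¹ × 1000):
⟨φ⟩ = (1/(Z₂−Z₁)) ∫ φ₀ e^(−βZ) dZ = φ₀·(e^(−β·Z₁) − e^(−β·Z₂)) / (β·(Z₂−Z₁))
e^(−0.568×0.6) = 0.7112; e^(−0.568×2.6) = 0.2284
⟨φ⟩ = 0.66 × (0.7112 − 0.2284) / (0.568 × 2) = 0.66 × 0.4250 = 0.2805

0.281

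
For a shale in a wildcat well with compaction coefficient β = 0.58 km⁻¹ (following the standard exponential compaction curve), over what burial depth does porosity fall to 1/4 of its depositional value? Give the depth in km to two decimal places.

2.39 km

φ/φ₀ = 1/4 ⇒ exp(−β·d) = 1/4 ⇒ d = ln(4) / β
d = 1.3863 / 0.58 = 2.390 km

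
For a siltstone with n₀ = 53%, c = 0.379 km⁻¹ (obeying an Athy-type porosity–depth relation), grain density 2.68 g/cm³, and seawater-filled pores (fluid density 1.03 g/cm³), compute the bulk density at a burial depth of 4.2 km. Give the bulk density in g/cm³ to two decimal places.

2.50 g/cm³

Porosity at depth: n = 0.53·exp(−0.379×4.2) = 0.53×0.2036 = 0.1079
Bulk density: ρ_b = (1−n)ρ_g + n·ρ_f = 0.8921×2.68 + 0.1079×1.03
       = 2.391 + 0.111 = 2.502 g/cm³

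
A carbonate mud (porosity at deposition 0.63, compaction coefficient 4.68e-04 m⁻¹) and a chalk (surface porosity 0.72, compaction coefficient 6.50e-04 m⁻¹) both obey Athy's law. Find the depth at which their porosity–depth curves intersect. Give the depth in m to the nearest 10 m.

730 m

Working in km (1 km = 1000 m; c in km⁻¹ = c in m⁻¹ × 1000):
Set phi₀ₐ e^(−cₐZ) = phi₀ᵦ e^(−cᵦZ) ⇒ ln(phi₀ₐ/phi₀ᵦ) = (cₐ − cᵦ)·Z
Z = ln(0.63/0.72) / (0.468 − 0.65) = -0.1335 / -0.182 = 0.734 km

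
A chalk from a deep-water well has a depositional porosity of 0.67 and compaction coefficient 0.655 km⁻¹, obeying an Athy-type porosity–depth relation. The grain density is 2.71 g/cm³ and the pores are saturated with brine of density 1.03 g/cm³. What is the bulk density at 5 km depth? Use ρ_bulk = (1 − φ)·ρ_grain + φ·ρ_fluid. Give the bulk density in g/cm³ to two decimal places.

Porosity at depth: phi = 0.67·exp(−0.655×5) = 0.67×0.0378 = 0.0253
Bulk density: ρ_b = (1−phi)ρ_g + phi·ρ_f = 0.9747×2.71 + 0.0253×1.03
       = 2.641 + 0.026 = 2.667 g/cm³

2.67 g/cm³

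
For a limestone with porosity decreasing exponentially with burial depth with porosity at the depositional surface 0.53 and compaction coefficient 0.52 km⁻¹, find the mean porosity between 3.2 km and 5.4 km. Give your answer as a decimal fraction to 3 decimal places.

⟨phi⟩ = (1/(z₂−z₁)) ∫ phi₀ e^(−cz) dz = phi₀·(e^(−c·z₁) − e^(−c·z₂)) / (c·(z₂−z₁))
e^(−0.52×3.2) = 0.1894; e^(−0.52×5.4) = 0.0603
⟨phi⟩ = 0.53 × (0.1894 − 0.0603) / (0.52 × 2.2) = 0.53 × 0.1128 = 0.0598

0.060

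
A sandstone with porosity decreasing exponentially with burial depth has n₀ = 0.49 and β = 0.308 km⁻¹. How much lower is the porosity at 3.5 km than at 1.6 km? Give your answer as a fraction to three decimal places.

n(1.6) = 0.49·e^(−0.308×1.6) = 0.2993
n(3.5) = 0.49·e^(−0.308×3.5) = 0.1667
Δn = 0.2993 − 0.1667 = 0.1326

0.133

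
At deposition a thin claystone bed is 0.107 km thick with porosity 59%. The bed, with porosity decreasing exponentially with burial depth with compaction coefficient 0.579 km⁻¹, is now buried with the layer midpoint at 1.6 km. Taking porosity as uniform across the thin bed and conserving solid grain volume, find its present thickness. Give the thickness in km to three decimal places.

0.057 km

Porosity at 1.6 km: n = 0.59·exp(−0.579×1.6) = 0.2336
Solid-volume conservation: h(1−n) = h₀(1−n₀) ⇒ h = h₀·(1−n₀)/(1−n)
h = 0.107 × (1 − 0.59)/(1 − 0.2336) = 0.107 × 0.5350 = 0.0572 km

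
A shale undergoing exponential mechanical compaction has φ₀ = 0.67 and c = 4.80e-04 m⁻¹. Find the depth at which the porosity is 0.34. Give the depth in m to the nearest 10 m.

1410 m

Working in km (1 km = 1000 m; c in km⁻¹ = c in m⁻¹ × 1000):
Invert Athy's law: z = ln(φ₀/φ) / c
z = ln(0.67/0.34) / 0.48 = ln(1.971) / 0.48 = 0.6783 / 0.48 = 1.413 km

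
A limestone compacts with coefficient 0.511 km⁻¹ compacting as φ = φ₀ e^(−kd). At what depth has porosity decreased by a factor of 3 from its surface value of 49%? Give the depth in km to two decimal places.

φ/φ₀ = 1/3 ⇒ exp(−k·d) = 1/3 ⇒ d = ln(3) / k
d = 1.0986 / 0.511 = 2.150 km

2.15 km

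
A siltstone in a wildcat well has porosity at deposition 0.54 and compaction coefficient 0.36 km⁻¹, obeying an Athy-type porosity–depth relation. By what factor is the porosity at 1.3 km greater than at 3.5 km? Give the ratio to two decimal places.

2.21

φ(d₁)/φ(d₂) = e^(−c·d₁)/e^(−c·d₂) = e^{c(d₂−d₁)}
= exp(0.36 × 2.2) = exp(0.792) = 2.2078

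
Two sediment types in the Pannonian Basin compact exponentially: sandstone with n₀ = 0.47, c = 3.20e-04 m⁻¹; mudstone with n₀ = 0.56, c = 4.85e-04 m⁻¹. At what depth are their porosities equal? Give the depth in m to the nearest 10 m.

1060 m

Working in km (1 km = 1000 m; c in km⁻¹ = c in m⁻¹ × 1000):
Set n₀ₐ e^(−cₐd) = n₀ᵦ e^(−cᵦd) ⇒ ln(n₀ₐ/n₀ᵦ) = (cₐ − cᵦ)·d
d = ln(0.47/0.56) / (0.32 − 0.485) = -0.1752 / -0.165 = 1.062 km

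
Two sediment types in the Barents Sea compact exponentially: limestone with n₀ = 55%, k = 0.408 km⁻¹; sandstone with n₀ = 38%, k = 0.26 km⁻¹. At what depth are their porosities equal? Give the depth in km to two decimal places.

2.50 km

Set n₀ₐ e^(−kₐz) = n₀ᵦ e^(−kᵦz) ⇒ ln(n₀ₐ/n₀ᵦ) = (kₐ − kᵦ)·z
z = ln(0.55/0.38) / (0.408 − 0.26) = 0.3697 / 0.148 = 2.498 km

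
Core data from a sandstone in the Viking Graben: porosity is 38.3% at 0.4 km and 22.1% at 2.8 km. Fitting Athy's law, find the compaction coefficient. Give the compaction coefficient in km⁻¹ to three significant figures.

0.229 km⁻¹

Athy: φ(Z) = φ₀ e^(−kZ) ⇒ φ₁/φ₂ = e^{k(Z₂−Z₁)} ⇒ k = ln(φ₁/φ₂)/(Z₂−Z₁)
k = ln(0.383/0.221) / (2.8 − 0.4) = ln(1.733) / 2.4 = 0.5499 / 2.4 = 0.2291 km⁻¹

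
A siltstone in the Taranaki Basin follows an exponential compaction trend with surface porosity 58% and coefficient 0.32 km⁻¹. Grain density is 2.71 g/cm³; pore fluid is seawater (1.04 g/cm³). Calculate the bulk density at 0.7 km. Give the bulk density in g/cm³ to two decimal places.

Porosity at depth: φ = 0.58·exp(−0.32×0.7) = 0.58×0.7993 = 0.4636
Bulk density: ρ_b = (1−φ)ρ_g + φ·ρ_f = 0.5364×2.71 + 0.4636×1.04
       = 1.454 + 0.482 = 1.936 g/cm³

1.94 g/cm³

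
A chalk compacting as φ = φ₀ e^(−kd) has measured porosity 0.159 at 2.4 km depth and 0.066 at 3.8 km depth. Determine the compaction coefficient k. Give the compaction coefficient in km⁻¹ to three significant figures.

0.628 km⁻¹

Athy: φ(d) = φ₀ e^(−kd) ⇒ φ₁/φ₂ = e^{k(d₂−d₁)} ⇒ k = ln(φ₁/φ₂)/(d₂−d₁)
k = ln(0.159/0.066) / (3.8 − 2.4) = ln(2.409) / 1.4 = 0.8792 / 1.4 = 0.628 km⁻¹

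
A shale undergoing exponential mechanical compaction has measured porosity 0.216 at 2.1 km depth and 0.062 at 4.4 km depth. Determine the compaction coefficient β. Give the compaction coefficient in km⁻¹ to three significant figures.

0.543 km⁻¹

Athy: n(d) = n₀ e^(−βd) ⇒ n₁/n₂ = e^{β(d₂−d₁)} ⇒ β = ln(n₁/n₂)/(d₂−d₁)
β = ln(0.216/0.062) / (4.4 − 2.1) = ln(3.484) / 2.3 = 1.2481 / 2.3 = 0.5427 km⁻¹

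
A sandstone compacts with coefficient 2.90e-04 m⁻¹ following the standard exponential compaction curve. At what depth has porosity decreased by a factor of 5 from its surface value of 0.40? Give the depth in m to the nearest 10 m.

Working in km (1 km = 1000 m; β in km⁻¹ = β in m⁻¹ × 1000):
phi/phi₀ = 1/5 ⇒ exp(−β·d) = 1/5 ⇒ d = ln(5) / β
d = 1.6094 / 0.29 = 5.550 km

5550 m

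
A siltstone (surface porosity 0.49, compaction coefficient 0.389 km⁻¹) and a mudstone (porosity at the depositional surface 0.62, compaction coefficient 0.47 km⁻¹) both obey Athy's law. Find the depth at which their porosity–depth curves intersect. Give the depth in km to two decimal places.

Set phi₀ₐ e^(−kₐz) = phi₀ᵦ e^(−kᵦz) ⇒ ln(phi₀ₐ/phi₀ᵦ) = (kₐ − kᵦ)·z
z = ln(0.49/0.62) / (0.389 − 0.47) = -0.2353 / -0.081 = 2.905 km

2.91 km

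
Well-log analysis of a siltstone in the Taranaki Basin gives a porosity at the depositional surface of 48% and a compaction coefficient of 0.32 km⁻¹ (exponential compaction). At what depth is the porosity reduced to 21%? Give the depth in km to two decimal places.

Invert Athy's law: z = ln(n₀/n) / k
z = ln(0.48/0.21) / 0.32 = ln(2.286) / 0.32 = 0.8267 / 0.32 = 2.583 km

2.58 km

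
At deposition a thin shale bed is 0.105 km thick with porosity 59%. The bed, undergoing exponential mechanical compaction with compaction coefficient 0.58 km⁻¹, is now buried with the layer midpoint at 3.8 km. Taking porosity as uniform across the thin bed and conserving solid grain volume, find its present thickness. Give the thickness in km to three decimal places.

Porosity at 3.8 km: φ = 0.59·exp(−0.58×3.8) = 0.0651
Solid-volume conservation: h(1−φ) = h₀(1−φ₀) ⇒ h = h₀·(1−φ₀)/(1−φ)
h = 0.105 × (1 − 0.59)/(1 − 0.0651) = 0.105 × 0.4386 = 0.0460 km

0.046 km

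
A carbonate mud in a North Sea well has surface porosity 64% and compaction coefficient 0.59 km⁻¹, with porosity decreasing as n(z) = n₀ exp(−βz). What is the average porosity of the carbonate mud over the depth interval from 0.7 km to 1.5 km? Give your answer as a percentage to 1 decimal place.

33.8%

⟨n⟩ = (1/(z₂−z₁)) ∫ n₀ e^(−βz) dz = n₀·(e^(−β·z₁) − e^(−β·z₂)) / (β·(z₂−z₁))
e^(−0.59×0.7) = 0.6617; e^(−0.59×1.5) = 0.4127
⟨n⟩ = 0.64 × (0.6617 − 0.4127) / (0.59 × 0.8) = 0.64 × 0.5274 = 0.3376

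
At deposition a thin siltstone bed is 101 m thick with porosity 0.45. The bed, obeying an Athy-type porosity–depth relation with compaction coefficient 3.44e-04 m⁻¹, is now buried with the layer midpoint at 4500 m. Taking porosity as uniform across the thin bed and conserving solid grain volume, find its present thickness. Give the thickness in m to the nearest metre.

61 m

Working in km (1 km = 1000 m; β in km⁻¹ = β in m⁻¹ × 1000):
Porosity at 4.5 km: φ = 0.45·exp(−0.344×4.5) = 0.0957
Solid-volume conservation: h(1−φ) = h₀(1−φ₀) ⇒ h = h₀·(1−φ₀)/(1−φ)
h = 0.101 × (1 − 0.45)/(1 − 0.0957) = 0.101 × 0.6082 = 0.0614 km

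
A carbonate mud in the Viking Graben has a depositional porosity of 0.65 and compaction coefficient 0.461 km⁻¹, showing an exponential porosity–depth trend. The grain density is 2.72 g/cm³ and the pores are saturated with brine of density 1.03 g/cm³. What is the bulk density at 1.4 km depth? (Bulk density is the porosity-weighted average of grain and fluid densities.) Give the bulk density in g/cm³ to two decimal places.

2.14 g/cm³

Porosity at depth: phi = 0.65·exp(−0.461×1.4) = 0.65×0.5245 = 0.3409
Bulk density: ρ_b = (1−phi)ρ_g + phi·ρ_f = 0.6591×2.72 + 0.3409×1.03
       = 1.793 + 0.351 = 2.144 g/cm³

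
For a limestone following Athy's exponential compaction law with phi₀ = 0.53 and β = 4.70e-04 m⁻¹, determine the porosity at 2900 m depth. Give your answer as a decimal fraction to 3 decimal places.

Working in km (1 km = 1000 m; β in km⁻¹ = β in m⁻¹ × 1000):
phi = phi₀·exp(−β·d) = 0.53 × exp(−0.47 × 2.9) = 0.53 × exp(−1.363)
  = 0.53 × 0.2559 = 0.1356

0.136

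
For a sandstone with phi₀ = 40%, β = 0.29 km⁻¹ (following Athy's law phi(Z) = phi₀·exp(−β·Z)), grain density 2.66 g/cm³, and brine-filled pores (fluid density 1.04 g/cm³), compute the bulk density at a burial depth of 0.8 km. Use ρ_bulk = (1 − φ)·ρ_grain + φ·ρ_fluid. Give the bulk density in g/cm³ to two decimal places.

2.15 g/cm³

Porosity at depth: phi = 0.4·exp(−0.29×0.8) = 0.4×0.7929 = 0.3172
Bulk density: ρ_b = (1−phi)ρ_g + phi·ρ_f = 0.6828×2.66 + 0.3172×1.04
       = 1.816 + 0.330 = 2.146 g/cm³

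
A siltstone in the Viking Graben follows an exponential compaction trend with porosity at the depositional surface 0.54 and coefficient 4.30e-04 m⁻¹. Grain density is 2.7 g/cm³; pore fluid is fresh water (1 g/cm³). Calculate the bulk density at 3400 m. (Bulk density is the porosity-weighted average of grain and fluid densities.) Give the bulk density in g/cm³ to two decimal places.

2.49 g/cm³

Working in km (1 km = 1000 m; k in km⁻¹ = k in m⁻¹ × 1000):
Porosity at depth: phi = 0.54·exp(−0.43×3.4) = 0.54×0.2318 = 0.1252
Bulk density: ρ_b = (1−phi)ρ_g + phi·ρ_f = 0.8748×2.7 + 0.1252×1
       = 2.362 + 0.125 = 2.487 g/cm³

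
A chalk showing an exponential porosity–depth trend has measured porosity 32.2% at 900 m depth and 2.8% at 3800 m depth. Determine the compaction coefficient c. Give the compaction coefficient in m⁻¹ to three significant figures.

Working in km (1 km = 1000 m; c in km⁻¹ = c in m⁻¹ × 1000):
Athy: phi(z) = phi₀ e^(−cz) ⇒ phi₁/phi₂ = e^{c(z₂−z₁)} ⇒ c = ln(phi₁/phi₂)/(z₂−z₁)
c = ln(0.322/0.028) / (3.8 − 0.9) = ln(11.5) / 2.9 = 2.4423 / 2.9 = 0.8422 km⁻¹

0.000842 m⁻¹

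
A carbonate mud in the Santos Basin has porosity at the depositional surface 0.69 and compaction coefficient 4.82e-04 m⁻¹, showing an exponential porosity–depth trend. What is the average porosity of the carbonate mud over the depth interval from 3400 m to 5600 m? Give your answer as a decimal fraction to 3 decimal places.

0.083

Working in km (1 km = 1000 m; β in km⁻¹ = β in m⁻¹ × 1000):
⟨n⟩ = (1/(z₂−z₁)) ∫ n₀ e^(−βz) dz = n₀·(e^(−β·z₁) − e^(−β·z₂)) / (β·(z₂−z₁))
e^(−0.482×3.4) = 0.1942; e^(−0.482×5.6) = 0.0673
⟨n⟩ = 0.69 × (0.1942 − 0.0673) / (0.482 × 2.2) = 0.69 × 0.1197 = 0.0826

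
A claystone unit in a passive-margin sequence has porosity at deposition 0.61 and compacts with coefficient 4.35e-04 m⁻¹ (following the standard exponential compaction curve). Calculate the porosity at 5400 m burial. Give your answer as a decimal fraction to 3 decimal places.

Working in km (1 km = 1000 m; k in km⁻¹ = k in m⁻¹ × 1000):
n = n₀·exp(−k·d) = 0.61 × exp(−0.435 × 5.4) = 0.61 × exp(−2.349)
  = 0.61 × 0.0955 = 0.0582

0.058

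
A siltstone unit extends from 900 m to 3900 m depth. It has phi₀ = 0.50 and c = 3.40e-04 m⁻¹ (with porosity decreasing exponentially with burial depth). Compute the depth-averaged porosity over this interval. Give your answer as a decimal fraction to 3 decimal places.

Working in km (1 km = 1000 m; c in km⁻¹ = c in m⁻¹ × 1000):
⟨phi⟩ = (1/(Z₂−Z₁)) ∫ phi₀ e^(−cZ) dZ = phi₀·(e^(−c·Z₁) − e^(−c·Z₂)) / (c·(Z₂−Z₁))
e^(−0.34×0.9) = 0.7364; e^(−0.34×3.9) = 0.2655
⟨phi⟩ = 0.5 × (0.7364 − 0.2655) / (0.34 × 3) = 0.5 × 0.4616 = 0.2308

0.231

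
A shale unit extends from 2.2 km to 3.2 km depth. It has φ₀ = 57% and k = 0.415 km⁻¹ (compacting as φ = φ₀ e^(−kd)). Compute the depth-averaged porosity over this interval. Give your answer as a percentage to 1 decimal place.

⟨φ⟩ = (1/(d₂−d₁)) ∫ φ₀ e^(−kd) dd = φ₀·(e^(−k·d₁) − e^(−k·d₂)) / (k·(d₂−d₁))
e^(−0.415×2.2) = 0.4013; e^(−0.415×3.2) = 0.2650
⟨φ⟩ = 0.57 × (0.4013 − 0.2650) / (0.415 × 1) = 0.57 × 0.3285 = 0.1872

18.7%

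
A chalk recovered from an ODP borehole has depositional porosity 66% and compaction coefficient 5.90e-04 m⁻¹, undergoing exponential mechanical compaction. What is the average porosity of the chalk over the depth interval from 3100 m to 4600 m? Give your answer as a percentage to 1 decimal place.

Working in km (1 km = 1000 m; β in km⁻¹ = β in m⁻¹ × 1000):
⟨n⟩ = (1/(Z₂−Z₁)) ∫ n₀ e^(−βZ) dZ = n₀·(e^(−β·Z₁) − e^(−β·Z₂)) / (β·(Z₂−Z₁))
e^(−0.59×3.1) = 0.1606; e^(−0.59×4.6) = 0.0663
⟨n⟩ = 0.66 × (0.1606 − 0.0663) / (0.59 × 1.5) = 0.66 × 0.1066 = 0.0703

7.0%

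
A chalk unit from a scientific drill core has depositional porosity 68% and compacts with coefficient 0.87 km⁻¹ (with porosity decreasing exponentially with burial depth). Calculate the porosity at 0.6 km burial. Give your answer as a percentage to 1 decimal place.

φ = φ₀·exp(−k·Z) = 0.68 × exp(−0.87 × 0.6) = 0.68 × exp(−0.522)
  = 0.68 × 0.5933 = 0.4035

40.3%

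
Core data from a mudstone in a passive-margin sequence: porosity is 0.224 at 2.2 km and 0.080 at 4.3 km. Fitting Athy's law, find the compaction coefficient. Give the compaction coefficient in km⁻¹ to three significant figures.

0.490 km⁻¹

Athy: n(d) = n₀ e^(−cd) ⇒ n₁/n₂ = e^{c(d₂−d₁)} ⇒ c = ln(n₁/n₂)/(d₂−d₁)
c = ln(0.224/0.08) / (4.3 − 2.2) = ln(2.8) / 2.1 = 1.0296 / 2.1 = 0.4903 km⁻¹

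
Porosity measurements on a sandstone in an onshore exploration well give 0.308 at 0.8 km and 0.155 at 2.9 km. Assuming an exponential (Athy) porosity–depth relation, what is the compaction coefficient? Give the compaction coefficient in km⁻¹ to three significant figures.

Athy: φ(z) = φ₀ e^(−cz) ⇒ φ₁/φ₂ = e^{c(z₂−z₁)} ⇒ c = ln(φ₁/φ₂)/(z₂−z₁)
c = ln(0.308/0.155) / (2.9 − 0.8) = ln(1.987) / 2.1 = 0.6867 / 2.1 = 0.327 km⁻¹

0.327 km⁻¹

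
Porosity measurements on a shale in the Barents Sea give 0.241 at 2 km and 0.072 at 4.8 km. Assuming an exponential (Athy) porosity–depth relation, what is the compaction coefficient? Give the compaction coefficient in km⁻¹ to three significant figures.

Athy: φ(Z) = φ₀ e^(−βZ) ⇒ φ₁/φ₂ = e^{β(Z₂−Z₁)} ⇒ β = ln(φ₁/φ₂)/(Z₂−Z₁)
β = ln(0.241/0.072) / (4.8 − 2) = ln(3.347) / 2.8 = 1.2081 / 2.8 = 0.4315 km⁻¹

0.431 km⁻¹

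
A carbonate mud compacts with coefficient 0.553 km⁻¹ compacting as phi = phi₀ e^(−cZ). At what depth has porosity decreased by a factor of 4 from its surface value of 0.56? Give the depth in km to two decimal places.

2.51 km

phi/phi₀ = 1/4 ⇒ exp(−c·Z) = 1/4 ⇒ Z = ln(4) / c
Z = 1.3863 / 0.553 = 2.507 km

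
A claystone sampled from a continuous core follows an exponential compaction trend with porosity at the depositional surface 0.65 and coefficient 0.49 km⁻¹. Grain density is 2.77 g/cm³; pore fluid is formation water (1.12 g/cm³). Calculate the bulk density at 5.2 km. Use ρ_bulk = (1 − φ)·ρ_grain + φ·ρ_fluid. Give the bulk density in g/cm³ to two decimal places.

2.69 g/cm³

Porosity at depth: n = 0.65·exp(−0.49×5.2) = 0.65×0.0782 = 0.0509
Bulk density: ρ_b = (1−n)ρ_g + n·ρ_f = 0.9491×2.77 + 0.0509×1.12
       = 2.629 + 0.057 = 2.686 g/cm³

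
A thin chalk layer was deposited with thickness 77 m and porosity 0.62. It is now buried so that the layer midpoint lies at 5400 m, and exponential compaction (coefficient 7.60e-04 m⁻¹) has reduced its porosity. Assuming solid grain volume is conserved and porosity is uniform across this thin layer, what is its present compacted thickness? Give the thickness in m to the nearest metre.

30 m

Working in km (1 km = 1000 m; c in km⁻¹ = c in m⁻¹ × 1000):
Porosity at 5.4 km: phi = 0.62·exp(−0.76×5.4) = 0.0102
Solid-volume conservation: h(1−phi) = h₀(1−phi₀) ⇒ h = h₀·(1−phi₀)/(1−phi)
h = 0.077 × (1 − 0.62)/(1 − 0.0102) = 0.077 × 0.3839 = 0.0296 km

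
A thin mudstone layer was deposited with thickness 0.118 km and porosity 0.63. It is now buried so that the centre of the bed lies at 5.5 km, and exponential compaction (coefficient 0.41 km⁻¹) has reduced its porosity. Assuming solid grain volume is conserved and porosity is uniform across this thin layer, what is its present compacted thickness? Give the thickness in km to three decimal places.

Porosity at 5.5 km: φ = 0.63·exp(−0.41×5.5) = 0.0661
Solid-volume conservation: h(1−φ) = h₀(1−φ₀) ⇒ h = h₀·(1−φ₀)/(1−φ)
h = 0.118 × (1 − 0.63)/(1 − 0.0661) = 0.118 × 0.3962 = 0.0467 km

0.047 km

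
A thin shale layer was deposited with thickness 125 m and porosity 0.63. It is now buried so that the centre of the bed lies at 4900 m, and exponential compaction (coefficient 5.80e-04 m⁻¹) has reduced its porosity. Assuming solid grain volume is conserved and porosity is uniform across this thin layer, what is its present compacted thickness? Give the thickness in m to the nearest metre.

48 m

Working in km (1 km = 1000 m; k in km⁻¹ = k in m⁻¹ × 1000):
Porosity at 4.9 km: n = 0.63·exp(−0.58×4.9) = 0.0367
Solid-volume conservation: h(1−n) = h₀(1−n₀) ⇒ h = h₀·(1−n₀)/(1−n)
h = 0.125 × (1 − 0.63)/(1 − 0.0367) = 0.125 × 0.3841 = 0.0480 km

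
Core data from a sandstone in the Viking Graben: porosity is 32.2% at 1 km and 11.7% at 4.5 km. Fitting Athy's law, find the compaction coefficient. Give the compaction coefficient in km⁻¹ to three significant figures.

Athy: φ(d) = φ₀ e^(−βd) ⇒ φ₁/φ₂ = e^{β(d₂−d₁)} ⇒ β = ln(φ₁/φ₂)/(d₂−d₁)
β = ln(0.322/0.117) / (4.5 − 1) = ln(2.752) / 3.5 = 1.0124 / 3.5 = 0.2893 km⁻¹

0.289 km⁻¹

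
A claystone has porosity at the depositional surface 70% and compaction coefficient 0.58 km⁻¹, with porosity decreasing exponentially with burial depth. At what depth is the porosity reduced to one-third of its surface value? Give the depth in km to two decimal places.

1.89 km

phi/phi₀ = 1/3 ⇒ exp(−c·Z) = 1/3 ⇒ Z = ln(3) / c
Z = 1.0986 / 0.58 = 1.894 km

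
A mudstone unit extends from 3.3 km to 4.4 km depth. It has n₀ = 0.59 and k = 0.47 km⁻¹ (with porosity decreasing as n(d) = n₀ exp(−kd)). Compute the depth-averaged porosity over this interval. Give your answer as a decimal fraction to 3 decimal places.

⟨n⟩ = (1/(d₂−d₁)) ∫ n₀ e^(−kd) dd = n₀·(e^(−k·d₁) − e^(−k·d₂)) / (k·(d₂−d₁))
e^(−0.47×3.3) = 0.2120; e^(−0.47×4.4) = 0.1264
⟨n⟩ = 0.59 × (0.2120 − 0.1264) / (0.47 × 1.1) = 0.59 × 0.1656 = 0.0977

0.098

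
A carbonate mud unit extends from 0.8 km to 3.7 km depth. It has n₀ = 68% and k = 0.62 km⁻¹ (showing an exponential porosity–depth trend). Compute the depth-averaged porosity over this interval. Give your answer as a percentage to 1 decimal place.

⟨n⟩ = (1/(z₂−z₁)) ∫ n₀ e^(−kz) dz = n₀·(e^(−k·z₁) − e^(−k·z₂)) / (k·(z₂−z₁))
e^(−0.62×0.8) = 0.6090; e^(−0.62×3.7) = 0.1009
⟨n⟩ = 0.68 × (0.6090 − 0.1009) / (0.62 × 2.9) = 0.68 × 0.2826 = 0.1922

19.2%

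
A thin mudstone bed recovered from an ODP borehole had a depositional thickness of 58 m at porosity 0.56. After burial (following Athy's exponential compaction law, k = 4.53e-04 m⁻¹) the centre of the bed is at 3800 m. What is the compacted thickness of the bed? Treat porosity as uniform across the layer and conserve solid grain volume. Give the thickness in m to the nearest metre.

Working in km (1 km = 1000 m; k in km⁻¹ = k in m⁻¹ × 1000):
Porosity at 3.8 km: φ = 0.56·exp(−0.453×3.8) = 0.1001
Solid-volume conservation: h(1−φ) = h₀(1−φ₀) ⇒ h = h₀·(1−φ₀)/(1−φ)
h = 0.058 × (1 − 0.56)/(1 − 0.1001) = 0.058 × 0.4890 = 0.0284 km

28 m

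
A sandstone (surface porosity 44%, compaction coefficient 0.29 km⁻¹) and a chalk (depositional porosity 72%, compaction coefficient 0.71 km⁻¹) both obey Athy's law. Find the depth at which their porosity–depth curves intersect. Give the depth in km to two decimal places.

1.17 km

Set φ₀ₐ e^(−cₐd) = φ₀ᵦ e^(−cᵦd) ⇒ ln(φ₀ₐ/φ₀ᵦ) = (cₐ − cᵦ)·d
d = ln(0.44/0.72) / (0.29 − 0.71) = -0.4925 / -0.42 = 1.173 km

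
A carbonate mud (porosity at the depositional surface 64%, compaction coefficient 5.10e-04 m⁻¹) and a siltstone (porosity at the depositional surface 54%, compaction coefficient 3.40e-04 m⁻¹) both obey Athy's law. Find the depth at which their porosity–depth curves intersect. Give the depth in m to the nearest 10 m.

1000 m

Working in km (1 km = 1000 m; k in km⁻¹ = k in m⁻¹ × 1000):
Set φ₀ₐ e^(−kₐz) = φ₀ᵦ e^(−kᵦz) ⇒ ln(φ₀ₐ/φ₀ᵦ) = (kₐ − kᵦ)·z
z = ln(0.64/0.54) / (0.51 − 0.34) = 0.1699 / 0.17 = 0.999 km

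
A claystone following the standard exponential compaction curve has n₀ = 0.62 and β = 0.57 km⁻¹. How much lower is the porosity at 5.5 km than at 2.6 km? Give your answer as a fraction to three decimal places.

0.114

n(2.6) = 0.62·e^(−0.57×2.6) = 0.1409
n(5.5) = 0.62·e^(−0.57×5.5) = 0.0270
Δn = 0.1409 − 0.0270 = 0.1139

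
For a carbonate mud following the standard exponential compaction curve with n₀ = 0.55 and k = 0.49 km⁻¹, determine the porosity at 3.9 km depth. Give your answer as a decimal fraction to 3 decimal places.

n = n₀·exp(−k·z) = 0.55 × exp(−0.49 × 3.9) = 0.55 × exp(−1.911)
  = 0.55 × 0.1479 = 0.0814

0.081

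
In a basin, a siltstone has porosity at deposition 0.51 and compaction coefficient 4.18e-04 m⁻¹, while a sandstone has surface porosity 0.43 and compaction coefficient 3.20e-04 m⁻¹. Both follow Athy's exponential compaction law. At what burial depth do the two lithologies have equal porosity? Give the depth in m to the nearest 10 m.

1740 m

Working in km (1 km = 1000 m; β in km⁻¹ = β in m⁻¹ × 1000):
Set φ₀ₐ e^(−βₐd) = φ₀ᵦ e^(−βᵦd) ⇒ ln(φ₀ₐ/φ₀ᵦ) = (βₐ − βᵦ)·d
d = ln(0.51/0.43) / (0.418 − 0.32) = 0.1706 / 0.098 = 1.741 km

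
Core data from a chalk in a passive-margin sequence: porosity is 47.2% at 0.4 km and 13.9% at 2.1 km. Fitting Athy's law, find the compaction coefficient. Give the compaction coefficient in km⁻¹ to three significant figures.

Athy: phi(z) = phi₀ e^(−cz) ⇒ phi₁/phi₂ = e^{c(z₂−z₁)} ⇒ c = ln(phi₁/phi₂)/(z₂−z₁)
c = ln(0.472/0.139) / (2.1 − 0.4) = ln(3.396) / 1.7 = 1.2225 / 1.7 = 0.7191 km⁻¹

0.719 km⁻¹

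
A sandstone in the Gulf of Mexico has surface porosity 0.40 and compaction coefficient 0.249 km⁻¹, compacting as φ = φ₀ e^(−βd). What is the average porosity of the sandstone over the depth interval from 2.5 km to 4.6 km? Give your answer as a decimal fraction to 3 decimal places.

⟨φ⟩ = (1/(d₂−d₁)) ∫ φ₀ e^(−βd) dd = φ₀·(e^(−β·d₁) − e^(−β·d₂)) / (β·(d₂−d₁))
e^(−0.249×2.5) = 0.5366; e^(−0.249×4.6) = 0.3181
⟨φ⟩ = 0.4 × (0.5366 − 0.3181) / (0.249 × 2.1) = 0.4 × 0.4179 = 0.1671

0.167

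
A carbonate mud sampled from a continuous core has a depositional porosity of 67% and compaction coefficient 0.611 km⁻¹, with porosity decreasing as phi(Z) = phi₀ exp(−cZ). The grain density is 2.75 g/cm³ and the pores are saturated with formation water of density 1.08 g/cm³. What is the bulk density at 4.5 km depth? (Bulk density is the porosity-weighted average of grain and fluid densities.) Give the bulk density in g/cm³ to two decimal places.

2.68 g/cm³

Porosity at depth: phi = 0.67·exp(−0.611×4.5) = 0.67×0.0640 = 0.0429
Bulk density: ρ_b = (1−phi)ρ_g + phi·ρ_f = 0.9571×2.75 + 0.0429×1.08
       = 2.632 + 0.046 = 2.678 g/cm³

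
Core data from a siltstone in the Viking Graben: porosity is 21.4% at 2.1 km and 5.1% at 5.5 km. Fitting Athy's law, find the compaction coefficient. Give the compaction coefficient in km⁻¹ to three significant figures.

Athy: φ(d) = φ₀ e^(−βd) ⇒ φ₁/φ₂ = e^{β(d₂−d₁)} ⇒ β = ln(φ₁/φ₂)/(d₂−d₁)
β = ln(0.214/0.051) / (5.5 − 2.1) = ln(4.196) / 3.4 = 1.4342 / 3.4 = 0.4218 km⁻¹

0.422 km⁻¹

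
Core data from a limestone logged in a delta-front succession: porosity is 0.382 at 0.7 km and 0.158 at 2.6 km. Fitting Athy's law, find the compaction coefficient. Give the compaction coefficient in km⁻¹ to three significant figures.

Athy: φ(d) = φ₀ e^(−cd) ⇒ φ₁/φ₂ = e^{c(d₂−d₁)} ⇒ c = ln(φ₁/φ₂)/(d₂−d₁)
c = ln(0.382/0.158) / (2.6 − 0.7) = ln(2.418) / 1.9 = 0.8828 / 1.9 = 0.4646 km⁻¹

0.465 km⁻¹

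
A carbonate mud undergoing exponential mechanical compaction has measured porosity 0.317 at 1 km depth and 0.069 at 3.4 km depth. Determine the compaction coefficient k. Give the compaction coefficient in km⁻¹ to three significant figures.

0.635 km⁻¹

Athy: φ(z) = φ₀ e^(−kz) ⇒ φ₁/φ₂ = e^{k(z₂−z₁)} ⇒ k = ln(φ₁/φ₂)/(z₂−z₁)
k = ln(0.317/0.069) / (3.4 − 1) = ln(4.594) / 2.4 = 1.5248 / 2.4 = 0.6353 km⁻¹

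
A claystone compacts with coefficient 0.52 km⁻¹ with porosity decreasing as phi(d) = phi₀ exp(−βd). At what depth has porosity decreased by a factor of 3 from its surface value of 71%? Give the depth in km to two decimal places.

phi/phi₀ = 1/3 ⇒ exp(−β·d) = 1/3 ⇒ d = ln(3) / β
d = 1.0986 / 0.52 = 2.113 km

2.11 km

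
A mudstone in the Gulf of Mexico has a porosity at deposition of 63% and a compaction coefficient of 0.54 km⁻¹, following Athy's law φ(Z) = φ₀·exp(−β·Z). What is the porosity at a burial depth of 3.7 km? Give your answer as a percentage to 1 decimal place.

φ = φ₀·exp(−β·Z) = 0.63 × exp(−0.54 × 3.7) = 0.63 × exp(−1.998)
  = 0.63 × 0.1356 = 0.0854

8.5%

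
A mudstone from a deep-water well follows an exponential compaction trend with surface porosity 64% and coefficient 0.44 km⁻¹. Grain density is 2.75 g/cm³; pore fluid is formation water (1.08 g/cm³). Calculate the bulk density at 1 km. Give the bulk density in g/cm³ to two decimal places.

Porosity at depth: phi = 0.64·exp(−0.44×1) = 0.64×0.6440 = 0.4122
Bulk density: ρ_b = (1−phi)ρ_g + phi·ρ_f = 0.5878×2.75 + 0.4122×1.08
       = 1.616 + 0.445 = 2.062 g/cm³

2.06 g/cm³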